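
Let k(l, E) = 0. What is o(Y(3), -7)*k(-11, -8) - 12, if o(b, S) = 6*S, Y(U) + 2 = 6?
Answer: -12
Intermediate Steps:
Y(U) = 4 (Y(U) = -2 + 6 = 4)
o(Y(3), -7)*k(-11, -8) - 12 = (6*(-7))*0 - 12 = -42*0 - 12 = 0 - 12 = -12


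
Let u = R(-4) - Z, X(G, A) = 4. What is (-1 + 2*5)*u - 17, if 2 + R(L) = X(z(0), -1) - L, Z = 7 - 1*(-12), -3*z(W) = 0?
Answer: -134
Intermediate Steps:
z(W) = 0 (z(W) = -⅓*0 = 0)
Z = 19 (Z = 7 + 12 = 19)
R(L) = 2 - L (R(L) = -2 + (4 - L) = 2 - L)
u = -13 (u = (2 - 1*(-4)) - 1*19 = (2 + 4) - 19 = 6 - 19 = -13)
(-1 + 2*5)*u - 17 = (-1 + 2*5)*(-13) - 17 = (-1 + 10)*(-13) - 17 = 9*(-13) - 17 = -117 - 17 = -134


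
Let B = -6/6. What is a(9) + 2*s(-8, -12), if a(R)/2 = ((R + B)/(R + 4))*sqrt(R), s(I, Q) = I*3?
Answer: -576/13 ≈ -44.308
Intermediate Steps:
B = -1 (B = -6*1/6 = -1)
s(I, Q) = 3*I
a(R) = 2*sqrt(R)*(-1 + R)/(4 + R) (a(R) = 2*(((R - 1)/(R + 4))*sqrt(R)) = 2*(((-1 + R)/(4 + R))*sqrt(R)) = 2*(sqrt(R)*(-1 + R)/(4 + R)) = 2*sqrt(R)*(-1 + R)/(4 + R))
a(9) + 2*s(-8, -12) = 2*sqrt(9)*(-1 + 9)/(4 + 9) + 2*(3*(-8)) = 2*3*8/13 + 2*(-24) = 2*3*(1/13)*8 - 48 = 48/13 - 48 = -576/13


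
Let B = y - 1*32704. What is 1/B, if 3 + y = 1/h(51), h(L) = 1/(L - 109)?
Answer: -1/32765 ≈ -3.0520e-5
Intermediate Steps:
h(L) = 1/(-109 + L)
y = -61 (y = -3 + 1/(1/(-109 + 51)) = -3 + 1/(1/(-58)) = -3 + 1/(-1/58) = -3 - 58 = -61)
B = -32765 (B = -61 - 1*32704 = -61 - 32704 = -32765)
1/B = 1/(-32765) = -1/32765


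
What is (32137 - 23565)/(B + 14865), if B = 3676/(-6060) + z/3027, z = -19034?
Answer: 2183909870/3785436639 ≈ 0.57692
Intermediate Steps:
B = -3513147/509545 (B = 3676/(-6060) - 19034/3027 = 3676*(-1/6060) - 19034*1/3027 = -919/1515 - 19034/3027 = -3513147/509545 ≈ -6.8947)
(32137 - 23565)/(B + 14865) = (32137 - 23565)/(-3513147/509545 + 14865) = 8572/(7570873278/509545) = 8572*(509545/7570873278) = 2183909870/3785436639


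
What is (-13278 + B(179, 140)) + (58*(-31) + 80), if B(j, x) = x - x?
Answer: -14996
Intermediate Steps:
B(j, x) = 0
(-13278 + B(179, 140)) + (58*(-31) + 80) = (-13278 + 0) + (58*(-31) + 80) = -13278 + (-1798 + 80) = -13278 - 1718 = -14996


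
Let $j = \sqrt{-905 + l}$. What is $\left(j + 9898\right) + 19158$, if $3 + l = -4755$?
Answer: $29056 + i \sqrt{5663} \approx 29056.0 + 75.253 i$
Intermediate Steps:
$l = -4758$ ($l = -3 - 4755 = -4758$)
$j = i \sqrt{5663}$ ($j = \sqrt{-905 - 4758} = \sqrt{-5663} = i \sqrt{5663} \approx 75.253 i$)
$\left(j + 9898\right) + 19158 = \left(i \sqrt{5663} + 9898\right) + 19158 = \left(9898 + i \sqrt{5663}\right) + 19158 = 29056 + i \sqrt{5663}$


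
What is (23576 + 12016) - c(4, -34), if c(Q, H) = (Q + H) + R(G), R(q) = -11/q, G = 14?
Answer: 498719/14 ≈ 35623.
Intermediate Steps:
c(Q, H) = -11/14 + H + Q (c(Q, H) = (Q + H) - 11/14 = (H + Q) - 11*1/14 = (H + Q) - 11/14 = -11/14 + H + Q)
(23576 + 12016) - c(4, -34) = (23576 + 12016) - (-11/14 - 34 + 4) = 35592 - 1*(-431/14) = 35592 + 431/14 = 498719/14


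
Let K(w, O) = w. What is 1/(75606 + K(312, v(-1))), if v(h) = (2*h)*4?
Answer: 1/75918 ≈ 1.3172e-5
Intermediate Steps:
v(h) = 8*h
1/(75606 + K(312, v(-1))) = 1/(75606 + 312) = 1/75918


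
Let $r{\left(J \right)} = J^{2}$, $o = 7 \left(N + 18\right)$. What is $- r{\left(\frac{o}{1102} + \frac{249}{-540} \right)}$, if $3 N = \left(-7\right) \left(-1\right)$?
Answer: $- \frac{1083923929}{9836672400} \approx -0.11019$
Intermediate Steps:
$N = \frac{7}{3}$ ($N = \frac{\left(-7\right) \left(-1\right)}{3} = \frac{1}{3} \cdot 7 = \frac{7}{3} \approx 2.3333$)
$o = \frac{427}{3}$ ($o = 7 \left(\frac{7}{3} + 18\right) = 7 \cdot \frac{61}{3} = \frac{427}{3} \approx 142.33$)
$- r{\left(\frac{o}{1102} + \frac{249}{-540} \right)} = - \left(\frac{427}{3 \cdot 1102} + \frac{249}{-540}\right)^{2} = - \left(\frac{427}{3} \cdot \frac{1}{1102} + 249 \left(- \frac{1}{540}\right)\right)^{2} = - \left(\frac{427}{3306} - \frac{83}{180}\right)^{2} = - \left(- \frac{32923}{99180}\right)^{2} = \left(-1\right) \frac{1083923929}{9836672400} = - \frac{1083923929}{9836672400}$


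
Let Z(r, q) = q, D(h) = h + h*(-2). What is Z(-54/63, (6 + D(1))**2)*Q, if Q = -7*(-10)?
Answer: 1750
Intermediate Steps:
D(h) = -h (D(h) = h - 2*h = -h)
Q = 70
Z(-54/63, (6 + D(1))**2)*Q = (6 - 1*1)**2*70 = (6 - 1)**2*70 = 5**2*70 = 25*70 = 1750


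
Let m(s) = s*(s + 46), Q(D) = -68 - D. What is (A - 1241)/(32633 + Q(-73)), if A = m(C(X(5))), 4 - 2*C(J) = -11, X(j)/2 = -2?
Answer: -3359/130552 ≈ -0.025729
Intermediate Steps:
X(j) = -4 (X(j) = 2*(-2) = -4)
C(J) = 15/2 (C(J) = 2 - ½*(-11) = 2 + 11/2 = 15/2)
m(s) = s*(46 + s)
A = 1605/4 (A = 15*(46 + 15/2)/2 = (15/2)*(107/2) = 1605/4 ≈ 401.25)
(A - 1241)/(32633 + Q(-73)) = (1605/4 - 1241)/(32633 + (-68 - 1*(-73))) = -3359/(4*(32633 + (-68 + 73))) = -3359/(4*(32633 + 5)) = -3359/4/32638 = -3359/4*1/32638 = -3359/130552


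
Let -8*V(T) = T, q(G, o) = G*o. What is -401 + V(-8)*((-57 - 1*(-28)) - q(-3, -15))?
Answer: -475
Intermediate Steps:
V(T) = -T/8
-401 + V(-8)*((-57 - 1*(-28)) - q(-3, -15)) = -401 + (-⅛*(-8))*((-57 - 1*(-28)) - (-3)*(-15)) = -401 + 1*((-57 + 28) - 1*45) = -401 + 1*(-29 - 45) = -401 + 1*(-74) = -401 - 74 = -475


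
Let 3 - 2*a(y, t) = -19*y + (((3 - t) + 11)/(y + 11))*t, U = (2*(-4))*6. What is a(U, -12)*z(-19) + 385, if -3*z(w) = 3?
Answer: 62435/74 ≈ 843.72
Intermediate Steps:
z(w) = -1 (z(w) = -1/3*3 = -1)
U = -48 (U = -8*6 = -48)
a(y, t) = 3/2 + 19*y/2 - t*(14 - t)/(2*(11 + y)) (a(y, t) = 3/2 - (-19*y + (((3 - t) + 11)/(y + 11))*t)/2 = 3/2 - (-19*y + ((14 - t)/(11 + y))*t)/2 = 3/2 - (-19*y + t*(14 - t)/(11 + y))/2 = 3/2 + (19*y/2 - t*(14 - t)/(2*(11 + y))) = 3/2 + 19*y/2 - t*(14 - t)/(2*(11 + y)))
a(U, -12)*z(-19) + 385 = ((33 + (-12)**2 - 14*(-12) + 19*(-48)**2 + 212*(-48))/(2*(11 - 48)))*(-1) + 385 = ((1/2)*(33 + 144 + 168 + 19*2304 - 10176)/(-37))*(-1) + 385 = ((1/2)*(-1/37)*(33 + 144 + 168 + 43776 - 10176))*(-1) + 385 = ((1/2)*(-1/37)*33945)*(-1) + 385 = -33945/74*(-1) + 385 = 33945/74 + 385 = 62435/74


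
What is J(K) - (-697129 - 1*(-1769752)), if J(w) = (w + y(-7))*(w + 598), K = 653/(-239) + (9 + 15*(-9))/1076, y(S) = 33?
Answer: -17437353424698777/16533330724 ≈ -1.0547e+6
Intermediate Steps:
K = -366371/128582 (K = 653*(-1/239) + (9 - 135)*(1/1076) = -653/239 - 126*1/1076 = -653/239 - 63/538 = -366371/128582 ≈ -2.8493)
J(w) = (33 + w)*(598 + w) (J(w) = (w + 33)*(w + 598) = (33 + w)*(598 + w))
J(K) - (-697129 - 1*(-1769752)) = (19734 + (-366371/128582)**2 + 631*(-366371/128582)) - (-697129 - 1*(-1769752)) = (19734 + 134227709641/16533330724 - 231180101/128582) - (-697129 + 1769752) = 296677376470275/16533330724 - 1*1072623 = 296677376470275/16533330724 - 1072623 = -17437353424698777/16533330724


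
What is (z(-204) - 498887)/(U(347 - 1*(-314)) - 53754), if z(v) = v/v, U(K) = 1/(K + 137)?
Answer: 398111028/42895691 ≈ 9.2809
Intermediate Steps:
U(K) = 1/(137 + K)
z(v) = 1
(z(-204) - 498887)/(U(347 - 1*(-314)) - 53754) = (1 - 498887)/(1/(137 + (347 - 1*(-314))) - 53754) = -498886/(1/(137 + (347 + 314)) - 53754) = -498886/(1/(137 + 661) - 53754) = -498886/(1/798 - 53754) = -498886/(-42895691/798) = -498886*(-798/42895691) = 398111028/42895691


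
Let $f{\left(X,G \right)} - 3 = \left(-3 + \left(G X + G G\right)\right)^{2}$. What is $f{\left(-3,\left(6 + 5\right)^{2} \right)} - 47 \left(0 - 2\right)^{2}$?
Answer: $203775440$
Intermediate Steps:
$f{\left(X,G \right)} = 3 + \left(-3 + G^{2} + G X\right)^{2}$ ($f{\left(X,G \right)} = 3 + \left(-3 + \left(G X + G G\right)\right)^{2} = 3 + \left(-3 + \left(G X + G^{2}\right)\right)^{2} = 3 + \left(-3 + \left(G^{2} + G X\right)\right)^{2} = 3 + \left(-3 + G^{2} + G X\right)^{2}$)
$f{\left(-3,\left(6 + 5\right)^{2} \right)} - 47 \left(0 - 2\right)^{2} = \left(3 + \left(-3 + \left(\left(6 + 5\right)^{2}\right)^{2} + \left(6 + 5\right)^{2} \left(-3\right)\right)^{2}\right) - 47 \left(0 - 2\right)^{2} = \left(3 + \left(-3 + \left(11^{2}\right)^{2} + 11^{2} \left(-3\right)\right)^{2}\right) - 47 \left(-2\right)^{2} = \left(3 + \left(-3 + 121^{2} + 121 \left(-3\right)\right)^{2}\right) - 188 = \left(3 + \left(-3 + 14641 - 363\right)^{2}\right) - 188 = \left(3 + 14275^{2}\right) - 188 = \left(3 + 203775625\right) - 188 = 203775628 - 188 = 203775440$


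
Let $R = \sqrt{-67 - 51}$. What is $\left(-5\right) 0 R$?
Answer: $0$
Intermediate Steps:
$R = i \sqrt{118}$ ($R = \sqrt{-118} = i \sqrt{118} \approx 10.863 i$)
$\left(-5\right) 0 R = \left(-5\right) 0 i \sqrt{118} = 0 i \sqrt{118} = 0$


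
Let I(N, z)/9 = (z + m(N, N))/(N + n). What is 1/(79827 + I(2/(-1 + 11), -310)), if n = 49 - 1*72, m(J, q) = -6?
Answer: 19/1519083 ≈ 1.2508e-5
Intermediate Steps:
n = -23 (n = 49 - 72 = -23)
I(N, z) = 9*(-6 + z)/(-23 + N) (I(N, z) = 9*((z - 6)/(N - 23)) = 9*((-6 + z)/(-23 + N)) = 9*(-6 + z)/(-23 + N))
1/(79827 + I(2/(-1 + 11), -310)) = 1/(79827 + 9*(-6 - 310)/(-23 + 2/(-1 + 11))) = 1/(79827 + 9*(-316)/(-23 + 2/10)) = 1/(79827 + 9*(-316)/(-23 + 2*(⅒))) = 1/(79827 + 9*(-316)/(-23 + ⅕)) = 1/(79827 + 9*(-316)/(-114/5)) = 1/(79827 + 9*(-5/114)*(-316)) = 1/(79827 + 2370/19) = 1/(1519083/19) = 19/1519083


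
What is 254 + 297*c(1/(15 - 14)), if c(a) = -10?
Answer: -2716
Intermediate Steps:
254 + 297*c(1/(15 - 14)) = 254 + 297*(-10) = 254 - 2970 = -2716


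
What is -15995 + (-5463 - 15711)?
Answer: -37169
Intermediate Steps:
-15995 + (-5463 - 15711) = -15995 - 21174 = -37169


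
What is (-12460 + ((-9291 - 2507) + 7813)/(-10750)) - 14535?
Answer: -58038453/2150 ≈ -26995.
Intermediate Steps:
(-12460 + ((-9291 - 2507) + 7813)/(-10750)) - 14535 = (-12460 + (-11798 + 7813)*(-1/10750)) - 14535 = (-12460 - 3985*(-1/10750)) - 14535 = (-12460 + 797/2150) - 14535 = -26788203/2150 - 14535 = -58038453/2150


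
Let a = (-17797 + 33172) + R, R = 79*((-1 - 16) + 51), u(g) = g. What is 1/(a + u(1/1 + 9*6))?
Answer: 1/18116 ≈ 5.5200e-5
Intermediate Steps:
R = 2686 (R = 79*(-17 + 51) = 79*34 = 2686)
a = 18061 (a = (-17797 + 33172) + 2686 = 15375 + 2686 = 18061)
1/(a + u(1/1 + 9*6)) = 1/(18061 + (1/1 + 9*6)) = 1/(18061 + (1 + 54)) = 1/(18061 + 55) = 1/18116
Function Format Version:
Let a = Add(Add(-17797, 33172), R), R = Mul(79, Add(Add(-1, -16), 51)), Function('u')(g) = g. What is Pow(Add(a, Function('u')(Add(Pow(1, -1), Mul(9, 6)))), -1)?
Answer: Rational(1, 18116) ≈ 5.5200e-5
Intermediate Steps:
R = 2686 (R = Mul(79, Add(-17, 51)) = Mul(79, 34) = 2686)
a = 18061 (a = Add(Add(-17797, 33172), 2686) = Add(15375, 2686) = 18061)
Pow(Add(a, Function('u')(Add(Pow(1, -1), Mul(9, 6)))), -1) = Pow(Add(18061, Add(Pow(1, -1), Mul(9, 6))), -1) = Pow(Add(18061, Add(1, 54)), -1) = Pow(Add(18061, 55), -1) = Pow(18116, -1) = Rational(1, 18116)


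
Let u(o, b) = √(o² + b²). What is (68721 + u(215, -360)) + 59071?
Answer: 127792 + 5*√7033 ≈ 1.2821e+5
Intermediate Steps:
u(o, b) = √(b² + o²)
(68721 + u(215, -360)) + 59071 = (68721 + √((-360)² + 215²)) + 59071 = (68721 + √(129600 + 46225)) + 59071 = (68721 + √175825) + 59071 = (68721 + 5*√7033) + 59071 = 127792 + 5*√7033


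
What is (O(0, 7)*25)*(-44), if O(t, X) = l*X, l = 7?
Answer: -53900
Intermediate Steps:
O(t, X) = 7*X
(O(0, 7)*25)*(-44) = ((7*7)*25)*(-44) = (49*25)*(-44) = 1225*(-44) = -53900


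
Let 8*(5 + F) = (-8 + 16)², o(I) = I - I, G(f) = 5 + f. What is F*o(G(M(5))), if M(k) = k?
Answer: 0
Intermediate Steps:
o(I) = 0
F = 3 (F = -5 + (-8 + 16)²/8 = -5 + (⅛)*8² = -5 + (⅛)*64 = -5 + 8 = 3)
F*o(G(M(5))) = 3*0 = 0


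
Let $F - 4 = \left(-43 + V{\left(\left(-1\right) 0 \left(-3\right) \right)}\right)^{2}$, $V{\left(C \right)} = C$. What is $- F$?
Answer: $-1853$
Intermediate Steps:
$F = 1853$ ($F = 4 + \left(-43 + \left(-1\right) 0 \left(-3\right)\right)^{2} = 4 + \left(-43 + 0 \left(-3\right)\right)^{2} = 4 + \left(-43 + 0\right)^{2} = 4 + \left(-43\right)^{2} = 4 + 1849 = 1853$)
$- F = \left(-1\right) 1853 = -1853$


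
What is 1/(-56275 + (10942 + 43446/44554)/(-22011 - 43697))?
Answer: -1463777116/82374300979557 ≈ -1.7770e-5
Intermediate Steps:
1/(-56275 + (10942 + 43446/44554)/(-22011 - 43697)) = 1/(-56275 + (10942 + 43446*(1/44554))/(-65708)) = 1/(-56275 + (10942 + 21723/22277)*(-1/65708)) = 1/(-56275 + (243776657/22277)*(-1/65708)) = 1/(-56275 - 243776657/1463777116) = 1/(-82374300979557/1463777116) = -1463777116/82374300979557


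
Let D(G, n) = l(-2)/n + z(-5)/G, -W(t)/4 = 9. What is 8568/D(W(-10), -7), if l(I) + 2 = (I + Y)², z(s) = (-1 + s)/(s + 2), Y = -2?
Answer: -154224/37 ≈ -4168.2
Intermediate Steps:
W(t) = -36 (W(t) = -4*9 = -36)
z(s) = (-1 + s)/(2 + s)
l(I) = -2 + (-2 + I)² (l(I) = -2 + (I - 2)² = -2 + (-2 + I)²)
D(G, n) = 2/G + 14/n (D(G, n) = (-2 + (-2 - 2)²)/n + ((-1 - 5)/(2 - 5))/G = (-2 + (-4)²)/n + (-6/(-3))/G = (-2 + 16)/n + (-⅓*(-6))/G = 14/n + 2/G = 2/G + 14/n)
8568/D(W(-10), -7) = 8568/(2/(-36) + 14/(-7)) = 8568/(2*(-1/36) + 14*(-⅐)) = 8568/(-1/18 - 2) = 8568/(-37/18) = 8568*(-18/37) = -154224/37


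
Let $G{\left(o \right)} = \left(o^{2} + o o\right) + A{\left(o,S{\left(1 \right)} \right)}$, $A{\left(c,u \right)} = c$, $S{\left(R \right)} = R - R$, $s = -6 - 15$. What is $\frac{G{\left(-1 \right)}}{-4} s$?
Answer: $\frac{21}{4} \approx 5.25$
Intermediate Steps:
$s = -21$ ($s = -6 - 15 = -21$)
$S{\left(R \right)} = 0$
$G{\left(o \right)} = o + 2 o^{2}$ ($G{\left(o \right)} = \left(o^{2} + o o\right) + o = \left(o^{2} + o^{2}\right) + o = 2 o^{2} + o = o + 2 o^{2}$)
$\frac{G{\left(-1 \right)}}{-4} s = \frac{\left(-1\right) \left(1 + 2 \left(-1\right)\right)}{-4} \left(-21\right) = - (1 - 2) \left(- \frac{1}{4}\right) \left(-21\right) = \left(-1\right) \left(-1\right) \left(- \frac{1}{4}\right) \left(-21\right) = 1 \left(- \frac{1}{4}\right) \left(-21\right) = \left(- \frac{1}{4}\right) \left(-21\right) = \frac{21}{4}$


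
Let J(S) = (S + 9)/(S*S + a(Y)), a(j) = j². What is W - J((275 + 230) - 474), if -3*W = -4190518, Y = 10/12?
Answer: 145079919358/103863 ≈ 1.3968e+6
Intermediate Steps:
Y = ⅚ (Y = 10*(1/12) = ⅚ ≈ 0.83333)
W = 4190518/3 (W = -⅓*(-4190518) = 4190518/3 ≈ 1.3968e+6)
J(S) = (9 + S)/(25/36 + S²) (J(S) = (S + 9)/(S*S + (⅚)²) = (9 + S)/(S² + 25/36) = (9 + S)/(25/36 + S²))
W - J((275 + 230) - 474) = 4190518/3 - 36*(9 + ((275 + 230) - 474))/(25 + 36*((275 + 230) - 474)²) = 4190518/3 - 36*(9 + (505 - 474))/(25 + 36*(505 - 474)²) = 4190518/3 - 36*(9 + 31)/(25 + 36*31²) = 4190518/3 - 36*40/(25 + 36*961) = 4190518/3 - 36*40/(25 + 34596) = 4190518/3 - 36*40/34621 = 4190518/3 - 1*1440/34621 = 4190518/3 - 1440/34621 = 145079919358/103863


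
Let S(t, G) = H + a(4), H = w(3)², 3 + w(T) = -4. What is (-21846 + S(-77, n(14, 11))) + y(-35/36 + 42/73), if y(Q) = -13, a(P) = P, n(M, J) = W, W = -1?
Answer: -21806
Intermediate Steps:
w(T) = -7 (w(T) = -3 - 4 = -7)
n(M, J) = -1
H = 49 (H = (-7)² = 49)
S(t, G) = 53 (S(t, G) = 49 + 4 = 53)
(-21846 + S(-77, n(14, 11))) + y(-35/36 + 42/73) = (-21846 + 53) - 13 = -21793 - 13 = -21806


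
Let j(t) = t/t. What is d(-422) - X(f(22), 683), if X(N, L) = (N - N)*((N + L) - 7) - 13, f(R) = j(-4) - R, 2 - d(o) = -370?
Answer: 385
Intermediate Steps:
j(t) = 1
d(o) = 372 (d(o) = 2 - 1*(-370) = 2 + 370 = 372)
f(R) = 1 - R
X(N, L) = -13 (X(N, L) = 0*((L + N) - 7) - 13 = 0*(-7 + L + N) - 13 = 0 - 13 = -13)
d(-422) - X(f(22), 683) = 372 - 1*(-13) = 372 + 13 = 385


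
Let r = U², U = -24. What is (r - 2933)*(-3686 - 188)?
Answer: 9131018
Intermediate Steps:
r = 576 (r = (-24)² = 576)
(r - 2933)*(-3686 - 188) = (576 - 2933)*(-3686 - 188) = -2357*(-3874) = 9131018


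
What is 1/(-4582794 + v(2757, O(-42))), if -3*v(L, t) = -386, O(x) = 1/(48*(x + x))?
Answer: -3/13747996 ≈ -2.1821e-7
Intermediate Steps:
O(x) = 1/(96*x) (O(x) = 1/(48*(2*x)) = 1/(96*x))
v(L, t) = 386/3 (v(L, t) = -⅓*(-386) = 386/3)
1/(-4582794 + v(2757, O(-42))) = 1/(-4582794 + 386/3) = 1/(-13747996/3) = -3/13747996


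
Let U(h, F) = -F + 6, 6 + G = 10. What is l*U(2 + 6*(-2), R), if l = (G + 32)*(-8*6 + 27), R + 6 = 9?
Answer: -2268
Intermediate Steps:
R = 3 (R = -6 + 9 = 3)
G = 4 (G = -6 + 10 = 4)
U(h, F) = 6 - F
l = -756 (l = (4 + 32)*(-8*6 + 27) = 36*(-48 + 27) = 36*(-21) = -756)
l*U(2 + 6*(-2), R) = -756*(6 - 1*3) = -756*(6 - 3) = -756*3 = -2268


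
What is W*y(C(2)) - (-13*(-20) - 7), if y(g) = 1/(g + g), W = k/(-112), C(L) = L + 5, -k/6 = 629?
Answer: -196465/784 ≈ -250.59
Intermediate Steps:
k = -3774 (k = -6*629 = -3774)
C(L) = 5 + L
W = 1887/56 (W = -3774/(-112) = -3774*(-1/112) = 1887/56 ≈ 33.696)
y(g) = 1/(2*g)
W*y(C(2)) - (-13*(-20) - 7) = 1887*(1/(2*(5 + 2)))/56 - (-13*(-20) - 7) = 1887*((½)/7)/56 - (260 - 7) = 1887*((½)*(⅐))/56 - 1*253 = (1887/56)*(1/14) - 253 = 1887/784 - 253 = -196465/784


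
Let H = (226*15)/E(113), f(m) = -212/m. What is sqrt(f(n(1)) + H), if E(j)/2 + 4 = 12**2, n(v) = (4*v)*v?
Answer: I*sqrt(8015)/14 ≈ 6.3948*I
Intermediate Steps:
n(v) = 4*v**2
E(j) = 280 (E(j) = -8 + 2*12**2 = -8 + 2*144 = -8 + 288 = 280)
H = 339/28 (H = (226*15)/280 = 3390*(1/280) = 339/28 ≈ 12.107)
sqrt(f(n(1)) + H) = sqrt(-212/(4*1**2) + 339/28) = sqrt(-212/(4*1) + 339/28) = sqrt(-212/4 + 339/28) = sqrt(-212*1/4 + 339/28) = sqrt(-53 + 339/28) = sqrt(-1145/28) = I*sqrt(8015)/14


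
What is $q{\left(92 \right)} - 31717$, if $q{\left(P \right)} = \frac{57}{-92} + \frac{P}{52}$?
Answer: $- \frac{37932157}{1196} \approx -31716.0$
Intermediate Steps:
$q{\left(P \right)} = - \frac{57}{92} + \frac{P}{52}$ ($q{\left(P \right)} = 57 \left(- \frac{1}{92}\right) + P \frac{1}{52} = - \frac{57}{92} + \frac{P}{52}$)
$q{\left(92 \right)} - 31717 = \left(- \frac{57}{92} + \frac{1}{52} \cdot 92\right) - 31717 = \left(- \frac{57}{92} + \frac{23}{13}\right) - 31717 = \frac{1375}{1196} - 31717 = - \frac{37932157}{1196}$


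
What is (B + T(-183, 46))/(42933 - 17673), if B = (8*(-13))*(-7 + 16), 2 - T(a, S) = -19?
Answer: -61/1684 ≈ -0.036223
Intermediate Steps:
T(a, S) = 21 (T(a, S) = 2 - 1*(-19) = 2 + 19 = 21)
B = -936 (B = -104*9 = -936)
(B + T(-183, 46))/(42933 - 17673) = (-936 + 21)/(42933 - 17673) = -915/25260 = -915*1/25260 = -61/1684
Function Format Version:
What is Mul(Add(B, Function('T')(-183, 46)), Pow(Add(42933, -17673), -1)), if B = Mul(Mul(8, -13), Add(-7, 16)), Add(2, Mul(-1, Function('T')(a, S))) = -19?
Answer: Rational(-61, 1684) ≈ -0.036223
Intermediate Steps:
Function('T')(a, S) = 21 (Function('T')(a, S) = Add(2, Mul(-1, -19)) = Add(2, 19) = 21)
B = -936 (B = Mul(-104, 9) = -936)
Mul(Add(B, Function('T')(-183, 46)), Pow(Add(42933, -17673), -1)) = Mul(Add(-936, 21), Pow(Add(42933, -17673), -1)) = Mul(-915, Pow(25260, -1)) = Mul(-915, Rational(1, 25260)) = Rational(-61, 1684)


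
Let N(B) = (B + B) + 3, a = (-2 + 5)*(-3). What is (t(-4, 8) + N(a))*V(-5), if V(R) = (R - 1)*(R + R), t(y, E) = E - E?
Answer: -900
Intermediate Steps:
t(y, E) = 0
a = -9 (a = 3*(-3) = -9)
N(B) = 3 + 2*B (N(B) = 2*B + 3 = 3 + 2*B)
V(R) = 2*R*(-1 + R) (V(R) = (-1 + R)*(2*R) = 2*R*(-1 + R))
(t(-4, 8) + N(a))*V(-5) = (0 + (3 + 2*(-9)))*(2*(-5)*(-1 - 5)) = (0 + (3 - 18))*(2*(-5)*(-6)) = (0 - 15)*60 = -15*60 = -900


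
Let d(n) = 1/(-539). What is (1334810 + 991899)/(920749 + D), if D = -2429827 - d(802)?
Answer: -1254096151/813393041 ≈ -1.5418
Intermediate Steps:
d(n) = -1/539
D = -1309676752/539 (D = -2429827 - 1*(-1/539) = -2429827 + 1/539 = -1309676752/539 ≈ -2.4298e+6)
(1334810 + 991899)/(920749 + D) = (1334810 + 991899)/(920749 - 1309676752/539) = 2326709/(-813393041/539) = 2326709*(-539/813393041) = -1254096151/813393041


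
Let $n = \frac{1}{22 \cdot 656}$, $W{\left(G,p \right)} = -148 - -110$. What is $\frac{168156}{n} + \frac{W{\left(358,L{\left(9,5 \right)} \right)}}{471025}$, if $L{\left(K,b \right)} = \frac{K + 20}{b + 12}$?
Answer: $\frac{1143096372316762}{471025} \approx 2.4268 \cdot 10^{9}$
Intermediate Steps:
$L{\left(K,b \right)} = \frac{20 + K}{12 + b}$
$W{\left(G,p \right)} = -38$ ($W{\left(G,p \right)} = -148 + 110 = -38$)
$n = \frac{1}{14432} \approx 6.9291 \cdot 10^{-5}$
$\frac{168156}{n} + \frac{W{\left(358,L{\left(9,5 \right)} \right)}}{471025} = 168156 \frac{1}{\frac{1}{14432}} - \frac{38}{471025} = 168156 \cdot 14432 - \frac{38}{471025} = 2426827392 - \frac{38}{471025} = \frac{1143096372316762}{471025}$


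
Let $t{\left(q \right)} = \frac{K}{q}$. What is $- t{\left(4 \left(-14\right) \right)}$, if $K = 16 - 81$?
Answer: $- \frac{65}{56} \approx -1.1607$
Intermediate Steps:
$K = -65$
$t{\left(q \right)} = - \frac{65}{q}$
$- t{\left(4 \left(-14\right) \right)} = - \frac{-65}{4 \left(-14\right)} = - \frac{-65}{-56} = - \frac{\left(-65\right) \left(-1\right)}{56} = \left(-1\right) \frac{65}{56} = - \frac{65}{56}$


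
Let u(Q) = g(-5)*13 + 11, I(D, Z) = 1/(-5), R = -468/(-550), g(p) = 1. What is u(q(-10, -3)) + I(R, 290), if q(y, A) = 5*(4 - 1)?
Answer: 119/5 ≈ 23.800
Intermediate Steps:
q(y, A) = 15 (q(y, A) = 5*3 = 15)
R = 234/275 (R = -468*(-1/550) = 234/275 ≈ 0.85091)
I(D, Z) = -1/5
u(Q) = 24 (u(Q) = 1*13 + 11 = 13 + 11 = 24)
u(q(-10, -3)) + I(R, 290) = 24 - 1/5 = 119/5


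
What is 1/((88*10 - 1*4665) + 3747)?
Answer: -1/38 ≈ -0.026316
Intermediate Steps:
1/((88*10 - 1*4665) + 3747) = 1/((880 - 4665) + 3747) = 1/(-3785 + 3747) = 1/(-38) = -1/38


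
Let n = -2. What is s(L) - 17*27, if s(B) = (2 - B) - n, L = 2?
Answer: -457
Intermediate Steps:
s(B) = 4 - B (s(B) = (2 - B) - 1*(-2) = (2 - B) + 2 = 4 - B)
s(L) - 17*27 = (4 - 1*2) - 17*27 = (4 - 2) - 459 = 2 - 459 = -457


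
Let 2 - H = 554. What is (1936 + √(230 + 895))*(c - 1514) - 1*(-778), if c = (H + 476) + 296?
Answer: -2504406 - 19410*√5 ≈ -2.5478e+6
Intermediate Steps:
H = -552 (H = 2 - 1*554 = 2 - 554 = -552)
c = 220 (c = (-552 + 476) + 296 = -76 + 296 = 220)
(1936 + √(230 + 895))*(c - 1514) - 1*(-778) = (1936 + √(230 + 895))*(220 - 1514) - 1*(-778) = (1936 + √1125)*(-1294) + 778 = (1936 + 15*√5)*(-1294) + 778 = (-2505184 - 19410*√5) + 778 = -2504406 - 19410*√5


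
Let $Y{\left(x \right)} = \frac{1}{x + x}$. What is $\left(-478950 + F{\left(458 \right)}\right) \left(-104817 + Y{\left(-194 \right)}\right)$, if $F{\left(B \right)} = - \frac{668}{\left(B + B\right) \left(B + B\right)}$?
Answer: $\frac{4085870484350519099}{81388432} \approx 5.0202 \cdot 10^{10}$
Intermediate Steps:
$Y{\left(x \right)} = \frac{1}{2 x}$
$F{\left(B \right)} = - \frac{167}{B^{2}}$ ($F{\left(B \right)} = - \frac{668}{2 B 2 B} = - \frac{668}{4 B^{2}} = - 668 \frac{1}{4 B^{2}} = - \frac{167}{B^{2}}$)
$\left(-478950 + F{\left(458 \right)}\right) \left(-104817 + Y{\left(-194 \right)}\right) = \left(-478950 - \frac{167}{209764}\right) \left(-104817 + \frac{1}{2 \left(-194\right)}\right) = \left(-478950 - \frac{167}{209764}\right) \left(-104817 + \frac{1}{2} \left(- \frac{1}{194}\right)\right) = \left(-478950 - \frac{167}{209764}\right) \left(-104817 - \frac{1}{388}\right) = \left(- \frac{100466467967}{209764}\right) \left(- \frac{40668997}{388}\right) = \frac{4085870484350519099}{81388432}$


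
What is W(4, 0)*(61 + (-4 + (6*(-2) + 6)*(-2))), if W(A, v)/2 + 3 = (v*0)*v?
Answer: -414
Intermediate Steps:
W(A, v) = -6 (W(A, v) = -6 + 2*((v*0)*v) = -6 + 2*(0*v) = -6 + 2*0 = -6 + 0 = -6)
W(4, 0)*(61 + (-4 + (6*(-2) + 6)*(-2))) = -6*(61 + (-4 + (6*(-2) + 6)*(-2))) = -6*(61 + (-4 + (-12 + 6)*(-2))) = -6*(61 + (-4 - 6*(-2))) = -6*(61 + (-4 + 12)) = -6*(61 + 8) = -6*69 = -414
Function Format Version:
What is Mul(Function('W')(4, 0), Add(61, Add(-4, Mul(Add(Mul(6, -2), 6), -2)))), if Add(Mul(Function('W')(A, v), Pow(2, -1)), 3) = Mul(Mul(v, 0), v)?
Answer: -414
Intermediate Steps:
Function('W')(A, v) = -6 (Function('W')(A, v) = Add(-6, Mul(2, Mul(Mul(v, 0), v))) = Add(-6, Mul(2, Mul(0, v))) = Add(-6, Mul(2, 0)) = Add(-6, 0) = -6)
Mul(Function('W')(4, 0), Add(61, Add(-4, Mul(Add(Mul(6, -2), 6), -2)))) = Mul(-6, Add(61, Add(-4, Mul(Add(Mul(6, -2), 6), -2)))) = Mul(-6, Add(61, Add(-4, Mul(Add(-12, 6), -2)))) = Mul(-6, Add(61, Add(-4, Mul(-6, -2)))) = Mul(-6, Add(61, Add(-4, 12))) = Mul(-6, Add(61, 8)) = Mul(-6, 69) = -414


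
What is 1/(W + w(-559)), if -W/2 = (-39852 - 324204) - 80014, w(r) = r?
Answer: 1/887581 ≈ 1.1267e-6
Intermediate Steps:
W = 888140 (W = -2*((-39852 - 324204) - 80014) = -2*(-364056 - 80014) = -2*(-444070) = 888140)
1/(W + w(-559)) = 1/(888140 - 559) = 1/887581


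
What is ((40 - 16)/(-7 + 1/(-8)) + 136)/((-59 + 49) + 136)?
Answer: 20/19 ≈ 1.0526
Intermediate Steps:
((40 - 16)/(-7 + 1/(-8)) + 136)/((-59 + 49) + 136) = (24/(-7 - 1/8) + 136)/(-10 + 136) = (24/(-57/8) + 136)/126 = (24*(-8/57) + 136)/126 = (-64/19 + 136)/126 = (1/126)*(2520/19) = 20/19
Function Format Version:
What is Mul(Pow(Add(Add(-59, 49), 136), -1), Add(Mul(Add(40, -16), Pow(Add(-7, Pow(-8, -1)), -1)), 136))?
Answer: Rational(20, 19) ≈ 1.0526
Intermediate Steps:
Mul(Pow(Add(Add(-59, 49), 136), -1), Add(Mul(Add(40, -16), Pow(Add(-7, Pow(-8, -1)), -1)), 136)) = Mul(Pow(Add(-10, 136), -1), Add(Mul(24, Pow(Add(-7, Rational(-1, 8)), -1)), 136)) = Mul(Pow(126, -1), Add(Mul(24, Pow(Rational(-57, 8), -1)), 136)) = Mul(Rational(1, 126), Add(Mul(24, Rational(-8, 57)), 136)) = Mul(Rational(1, 126), Add(Rational(-64, 19), 136)) = Mul(Rational(1, 126), Rational(2520, 19)) = Rational(20, 19)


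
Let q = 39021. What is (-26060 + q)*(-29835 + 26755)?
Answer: -39919880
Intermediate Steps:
(-26060 + q)*(-29835 + 26755) = (-26060 + 39021)*(-29835 + 26755) = 12961*(-3080) = -39919880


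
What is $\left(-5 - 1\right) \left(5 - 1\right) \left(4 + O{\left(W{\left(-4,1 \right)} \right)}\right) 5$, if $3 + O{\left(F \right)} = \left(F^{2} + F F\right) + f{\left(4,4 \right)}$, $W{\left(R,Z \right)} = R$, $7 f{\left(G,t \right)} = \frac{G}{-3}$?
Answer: $- \frac{27560}{7} \approx -3937.1$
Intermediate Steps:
$f{\left(G,t \right)} = - \frac{G}{21}$ ($f{\left(G,t \right)} = \frac{G \frac{1}{-3}}{7} = \frac{G \left(- \frac{1}{3}\right)}{7} = \frac{\left(- \frac{1}{3}\right) G}{7} = - \frac{G}{21}$)
$O{\left(F \right)} = - \frac{67}{21} + 2 F^{2}$ ($O{\left(F \right)} = -3 - \left(\frac{4}{21} - F^{2} - F F\right) = -3 + \left(\left(F^{2} + F^{2}\right) - \frac{4}{21}\right) = -3 + \left(2 F^{2} - \frac{4}{21}\right) = -3 + \left(- \frac{4}{21} + 2 F^{2}\right) = - \frac{67}{21} + 2 F^{2}$)
$\left(-5 - 1\right) \left(5 - 1\right) \left(4 + O{\left(W{\left(-4,1 \right)} \right)}\right) 5 = \left(-5 - 1\right) \left(5 - 1\right) \left(4 - \left(\frac{67}{21} - 2 \left(-4\right)^{2}\right)\right) 5 = \left(-6\right) 4 \left(4 + \left(- \frac{67}{21} + 2 \cdot 16\right)\right) 5 = - 24 \left(4 + \left(- \frac{67}{21} + 32\right)\right) 5 = - 24 \left(4 + \frac{605}{21}\right) 5 = - 24 \cdot \frac{689}{21} \cdot 5 = \left(-24\right) \frac{3445}{21} = - \frac{27560}{7}$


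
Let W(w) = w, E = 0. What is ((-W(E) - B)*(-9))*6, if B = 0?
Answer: 0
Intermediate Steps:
((-W(E) - B)*(-9))*6 = ((-1*0 - 1*0)*(-9))*6 = ((0 + 0)*(-9))*6 = (0*(-9))*6 = 0*6 = 0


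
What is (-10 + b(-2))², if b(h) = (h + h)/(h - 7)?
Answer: 7396/81 ≈ 91.309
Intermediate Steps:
b(h) = 2*h/(-7 + h) (b(h) = (2*h)/(-7 + h) = 2*h/(-7 + h))
(-10 + b(-2))² = (-10 + 2*(-2)/(-7 - 2))² = (-10 + 2*(-2)/(-9))² = (-10 + 2*(-2)*(-⅑))² = (-10 + 4/9)² = (-86/9)² = 7396/81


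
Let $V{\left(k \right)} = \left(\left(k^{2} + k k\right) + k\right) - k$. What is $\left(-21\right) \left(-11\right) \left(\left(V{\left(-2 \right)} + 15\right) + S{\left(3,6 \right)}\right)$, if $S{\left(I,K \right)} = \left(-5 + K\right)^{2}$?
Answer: $5544$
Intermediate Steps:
$V{\left(k \right)} = 2 k^{2}$ ($V{\left(k \right)} = \left(\left(k^{2} + k^{2}\right) + k\right) - k = \left(2 k^{2} + k\right) - k = \left(k + 2 k^{2}\right) - k = 2 k^{2}$)
$\left(-21\right) \left(-11\right) \left(\left(V{\left(-2 \right)} + 15\right) + S{\left(3,6 \right)}\right) = \left(-21\right) \left(-11\right) \left(\left(2 \left(-2\right)^{2} + 15\right) + \left(-5 + 6\right)^{2}\right) = 231 \left(\left(2 \cdot 4 + 15\right) + 1^{2}\right) = 231 \left(\left(8 + 15\right) + 1\right) = 231 \left(23 + 1\right) = 231 \cdot 24 = 5544$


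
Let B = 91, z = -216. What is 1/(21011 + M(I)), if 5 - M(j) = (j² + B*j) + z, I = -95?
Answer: 1/20852 ≈ 4.7957e-5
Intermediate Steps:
M(j) = 221 - j² - 91*j (M(j) = 5 - ((j² + 91*j) - 216) = 5 - (-216 + j² + 91*j) = 5 + (216 - j² - 91*j) = 221 - j² - 91*j)
1/(21011 + M(I)) = 1/(21011 + (221 - 1*(-95)² - 91*(-95))) = 1/(21011 + (221 - 1*9025 + 8645)) = 1/(21011 + (221 - 9025 + 8645)) = 1/(21011 - 159) = 1/20852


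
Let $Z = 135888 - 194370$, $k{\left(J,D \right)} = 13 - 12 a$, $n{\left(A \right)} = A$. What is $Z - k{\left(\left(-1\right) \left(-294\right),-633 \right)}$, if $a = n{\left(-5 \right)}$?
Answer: $-58555$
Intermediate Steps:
$a = -5$
$k{\left(J,D \right)} = 73$ ($k{\left(J,D \right)} = 13 - -60 = 13 + 60 = 73$)
$Z = -58482$ ($Z = 135888 - 194370 = -58482$)
$Z - k{\left(\left(-1\right) \left(-294\right),-633 \right)} = -58482 - 73 = -58555$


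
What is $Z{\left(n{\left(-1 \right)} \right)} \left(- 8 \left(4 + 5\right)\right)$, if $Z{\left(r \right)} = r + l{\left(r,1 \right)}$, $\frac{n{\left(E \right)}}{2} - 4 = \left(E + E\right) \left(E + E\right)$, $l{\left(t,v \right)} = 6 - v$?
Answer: $-1512$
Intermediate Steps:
$n{\left(E \right)} = 8 + 8 E^{2}$ ($n{\left(E \right)} = 8 + 2 \left(E + E\right) \left(E + E\right) = 8 + 2 \cdot 2 E 2 E = 8 + 2 \cdot 4 E^{2} = 8 + 8 E^{2}$)
$Z{\left(r \right)} = 5 + r$ ($Z{\left(r \right)} = r + \left(6 - 1\right) = r + 5 = 5 + r$)
$Z{\left(n{\left(-1 \right)} \right)} \left(- 8 \left(4 + 5\right)\right) = \left(5 + \left(8 + 8 \left(-1\right)^{2}\right)\right) \left(- 8 \left(4 + 5\right)\right) = \left(5 + \left(8 + 8 \cdot 1\right)\right) \left(\left(-8\right) 9\right) = \left(5 + \left(8 + 8\right)\right) \left(-72\right) = \left(5 + 16\right) \left(-72\right) = 21 \left(-72\right) = -1512$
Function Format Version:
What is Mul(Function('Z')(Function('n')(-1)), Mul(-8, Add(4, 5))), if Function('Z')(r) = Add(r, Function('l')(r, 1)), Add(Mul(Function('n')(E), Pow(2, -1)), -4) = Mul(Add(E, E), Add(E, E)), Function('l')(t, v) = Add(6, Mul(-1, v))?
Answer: -1512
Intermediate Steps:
Function('n')(E) = Add(8, Mul(8, Pow(E, 2))) (Function('n')(E) = Add(8, Mul(2, Mul(Add(E, E), Add(E, E)))) = Add(8, Mul(2, Mul(Mul(2, E), Mul(2, E)))) = Add(8, Mul(2, Mul(4, Pow(E, 2)))) = Add(8, Mul(8, Pow(E, 2))))
Function('Z')(r) = Add(5, r) (Function('Z')(r) = Add(r, Add(6, Mul(-1, 1))) = Add(r, Add(6, -1)) = Add(r, 5) = Add(5, r))
Mul(Function('Z')(Function('n')(-1)), Mul(-8, Add(4, 5))) = Mul(Add(5, Add(8, Mul(8, Pow(-1, 2)))), Mul(-8, Add(4, 5))) = Mul(Add(5, Add(8, Mul(8, 1))), Mul(-8, 9)) = Mul(Add(5, Add(8, 8)), -72) = Mul(Add(5, 16), -72) = Mul(21, -72) = -1512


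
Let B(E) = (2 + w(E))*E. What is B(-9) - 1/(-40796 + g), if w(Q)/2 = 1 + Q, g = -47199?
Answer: 11087371/87995 ≈ 126.00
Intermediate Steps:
w(Q) = 2 + 2*Q (w(Q) = 2*(1 + Q) = 2 + 2*Q)
B(E) = E*(4 + 2*E) (B(E) = (2 + (2 + 2*E))*E = (4 + 2*E)*E = E*(4 + 2*E))
B(-9) - 1/(-40796 + g) = 2*(-9)*(2 - 9) - 1/(-40796 - 47199) = 2*(-9)*(-7) - 1/(-87995) = 126 - 1*(-1/87995) = 126 + 1/87995 = 11087371/87995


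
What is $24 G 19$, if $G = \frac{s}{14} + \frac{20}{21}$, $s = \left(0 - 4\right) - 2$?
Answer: $\frac{1672}{7} \approx 238.86$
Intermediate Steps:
$s = -6$ ($s = -4 - 2 = -6$)
$G = \frac{11}{21}$ ($G = - \frac{6}{14} + \frac{20}{21} = \left(-6\right) \frac{1}{14} + 20 \cdot \frac{1}{21} = - \frac{3}{7} + \frac{20}{21} = \frac{11}{21} \approx 0.52381$)
$24 G 19 = 24 \cdot \frac{11}{21} \cdot 19 = \frac{88}{7} \cdot 19 = \frac{1672}{7}$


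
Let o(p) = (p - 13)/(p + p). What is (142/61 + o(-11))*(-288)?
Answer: -660672/671 ≈ -984.61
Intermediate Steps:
o(p) = (-13 + p)/(2*p) (o(p) = (-13 + p)/((2*p)) = (-13 + p)*(1/(2*p)) = (-13 + p)/(2*p))
(142/61 + o(-11))*(-288) = (142/61 + (½)*(-13 - 11)/(-11))*(-288) = (142*(1/61) + (½)*(-1/11)*(-24))*(-288) = (142/61 + 12/11)*(-288) = (2294/671)*(-288) = -660672/671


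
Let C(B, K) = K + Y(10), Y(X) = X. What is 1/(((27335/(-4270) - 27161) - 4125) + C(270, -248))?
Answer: -122/3846709 ≈ -3.1715e-5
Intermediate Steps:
C(B, K) = 10 + K (C(B, K) = K + 10 = 10 + K)
1/(((27335/(-4270) - 27161) - 4125) + C(270, -248)) = 1/(((27335/(-4270) - 27161) - 4125) + (10 - 248)) = 1/(((27335*(-1/4270) - 27161) - 4125) - 238) = 1/(((-781/122 - 27161) - 4125) - 238) = 1/((-3314423/122 - 4125) - 238) = 1/(-3817673/122 - 238) = 1/(-3846709/122) = -122/3846709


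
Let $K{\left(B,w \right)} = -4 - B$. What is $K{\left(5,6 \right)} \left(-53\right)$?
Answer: $477$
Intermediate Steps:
$K{\left(5,6 \right)} \left(-53\right) = \left(-4 - 5\right) \left(-53\right) = \left(-9\right) \left(-53\right) = 477$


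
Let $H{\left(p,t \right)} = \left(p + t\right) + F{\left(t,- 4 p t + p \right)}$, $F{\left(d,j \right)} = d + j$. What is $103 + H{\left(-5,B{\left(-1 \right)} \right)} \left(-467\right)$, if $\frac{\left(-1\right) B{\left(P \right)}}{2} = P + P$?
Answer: $-36323$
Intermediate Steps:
$B{\left(P \right)} = - 4 P$ ($B{\left(P \right)} = - 2 \left(P + P\right) = - 2 \cdot 2 P = - 4 P$)
$H{\left(p,t \right)} = 2 p + 2 t - 4 p t$ ($H{\left(p,t \right)} = \left(p + t\right) + \left(t + \left(- 4 p t + p\right)\right) = \left(p + t\right) - \left(- p - t + 4 p t\right) = \left(p + t\right) + \left(p + t - 4 p t\right) = 2 p + 2 t - 4 p t$)
$103 + H{\left(-5,B{\left(-1 \right)} \right)} \left(-467\right) = 103 + \left(2 \left(-5\right) + 2 \left(\left(-4\right) \left(-1\right)\right) - - 20 \left(\left(-4\right) \left(-1\right)\right)\right) \left(-467\right) = 103 + \left(-10 + 2 \cdot 4 - \left(-20\right) 4\right) \left(-467\right) = 103 + \left(-10 + 8 + 80\right) \left(-467\right) = 103 + 78 \left(-467\right) = 103 - 36426 = -36323$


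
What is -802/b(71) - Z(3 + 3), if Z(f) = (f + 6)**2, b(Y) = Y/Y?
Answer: -946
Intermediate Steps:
b(Y) = 1
Z(f) = (6 + f)**2
-802/b(71) - Z(3 + 3) = -802/1 - (6 + (3 + 3))**2 = -802*1 - (6 + 6)**2 = -802 - 1*12**2 = -802 - 1*144 = -802 - 144 = -946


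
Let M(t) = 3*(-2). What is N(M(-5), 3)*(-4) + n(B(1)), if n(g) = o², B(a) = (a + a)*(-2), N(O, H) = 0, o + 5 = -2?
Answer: 49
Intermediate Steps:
o = -7 (o = -5 - 2 = -7)
M(t) = -6
B(a) = -4*a (B(a) = (2*a)*(-2) = -4*a)
n(g) = 49 (n(g) = (-7)² = 49)
N(M(-5), 3)*(-4) + n(B(1)) = 0*(-4) + 49 = 0 + 49 = 49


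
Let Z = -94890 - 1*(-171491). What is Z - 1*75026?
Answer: 1575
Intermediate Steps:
Z = 76601 (Z = -94890 + 171491 = 76601)
Z - 1*75026 = 76601 - 1*75026 = 76601 - 75026 = 1575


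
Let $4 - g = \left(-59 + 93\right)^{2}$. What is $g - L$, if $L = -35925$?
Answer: $34773$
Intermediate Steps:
$g = -1152$ ($g = 4 - \left(-59 + 93\right)^{2} = 4 - 34^{2} = 4 - 1156 = -1152$)
$g - L = -1152 - -35925 = -1152 + 35925 = 34773$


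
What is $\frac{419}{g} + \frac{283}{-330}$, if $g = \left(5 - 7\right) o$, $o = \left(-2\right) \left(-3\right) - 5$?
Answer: $- \frac{34709}{165} \approx -210.36$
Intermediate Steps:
$o = 1$ ($o = 6 - 5 = 1$)
$g = -2$ ($g = \left(5 - 7\right) 1 = \left(-2\right) 1 = -2$)
$\frac{419}{g} + \frac{283}{-330} = \frac{419}{-2} + \frac{283}{-330} = 419 \left(- \frac{1}{2}\right) + 283 \left(- \frac{1}{330}\right) = - \frac{419}{2} - \frac{283}{330} = - \frac{34709}{165}$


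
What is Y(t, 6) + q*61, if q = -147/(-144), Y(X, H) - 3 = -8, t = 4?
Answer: 2749/48 ≈ 57.271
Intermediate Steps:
Y(X, H) = -5 (Y(X, H) = 3 - 8 = -5)
q = 49/48 (q = -147*(-1/144) = 49/48 ≈ 1.0208)
Y(t, 6) + q*61 = -5 + (49/48)*61 = -5 + 2989/48 = 2749/48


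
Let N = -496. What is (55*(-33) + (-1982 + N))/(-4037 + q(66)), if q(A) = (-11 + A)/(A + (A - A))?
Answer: 25758/24217 ≈ 1.0636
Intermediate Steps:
q(A) = (-11 + A)/A (q(A) = (-11 + A)/(A + 0) = (-11 + A)/A)
(55*(-33) + (-1982 + N))/(-4037 + q(66)) = (55*(-33) + (-1982 - 496))/(-4037 + (-11 + 66)/66) = (-1815 - 2478)/(-4037 + (1/66)*55) = -4293/(-4037 + 5/6) = -4293/(-24217/6) = -4293*(-6/24217) = 25758/24217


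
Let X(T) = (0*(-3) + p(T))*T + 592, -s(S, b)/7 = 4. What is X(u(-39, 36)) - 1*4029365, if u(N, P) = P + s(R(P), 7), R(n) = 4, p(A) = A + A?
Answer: -4028645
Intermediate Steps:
p(A) = 2*A
s(S, b) = -28 (s(S, b) = -7*4 = -28)
u(N, P) = -28 + P (u(N, P) = P - 28 = -28 + P)
X(T) = 592 + 2*T² (X(T) = (0*(-3) + 2*T)*T + 592 = (0 + 2*T)*T + 592 = (2*T)*T + 592 = 2*T² + 592 = 592 + 2*T²)
X(u(-39, 36)) - 1*4029365 = (592 + 2*(-28 + 36)²) - 1*4029365 = (592 + 2*8²) - 4029365 = (592 + 2*64) - 4029365 = (592 + 128) - 4029365 = 720 - 4029365 = -4028645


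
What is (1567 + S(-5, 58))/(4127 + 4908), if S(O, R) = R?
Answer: 25/139 ≈ 0.17986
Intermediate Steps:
(1567 + S(-5, 58))/(4127 + 4908) = (1567 + 58)/(4127 + 4908) = 1625/9035 = 1625*(1/9035) = 25/139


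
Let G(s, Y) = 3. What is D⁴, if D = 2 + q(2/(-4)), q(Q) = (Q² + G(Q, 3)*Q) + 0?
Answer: 81/256 ≈ 0.31641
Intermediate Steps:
q(Q) = Q² + 3*Q (q(Q) = (Q² + 3*Q) + 0 = Q² + 3*Q)
D = ¾ (D = 2 + (2/(-4))*(3 + 2/(-4)) = 2 + (2*(-¼))*(3 + 2*(-¼)) = 2 - (3 - ½)/2 = 2 - ½*5/2 = 2 - 5/4 = ¾ ≈ 0.75000)
D⁴ = (¾)⁴ = 81/256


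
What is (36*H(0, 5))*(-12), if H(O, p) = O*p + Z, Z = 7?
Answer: -3024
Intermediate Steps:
H(O, p) = 7 + O*p (H(O, p) = O*p + 7 = 7 + O*p)
(36*H(0, 5))*(-12) = (36*(7 + 0*5))*(-12) = (36*(7 + 0))*(-12) = (36*7)*(-12) = 252*(-12) = -3024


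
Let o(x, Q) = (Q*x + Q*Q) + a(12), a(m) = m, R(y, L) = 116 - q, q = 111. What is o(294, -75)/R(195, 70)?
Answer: -16413/5 ≈ -3282.6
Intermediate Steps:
R(y, L) = 5 (R(y, L) = 116 - 1*111 = 116 - 111 = 5)
o(x, Q) = 12 + Q² + Q*x (o(x, Q) = (Q*x + Q*Q) + 12 = (Q*x + Q²) + 12 = (Q² + Q*x) + 12 = 12 + Q² + Q*x)
o(294, -75)/R(195, 70) = (12 + (-75)² - 75*294)/5 = (12 + 5625 - 22050)*(⅕) = -16413*⅕ = -16413/5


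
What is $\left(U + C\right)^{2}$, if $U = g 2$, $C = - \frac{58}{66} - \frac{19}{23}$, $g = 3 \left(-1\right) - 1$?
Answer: $\frac{54257956}{576081} \approx 94.185$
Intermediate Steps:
$g = -4$ ($g = -3 - 1 = -4$)
$C = - \frac{1294}{759}$ ($C = \left(-58\right) \frac{1}{66} - \frac{19}{23} = - \frac{29}{33} - \frac{19}{23} = - \frac{1294}{759} \approx -1.7049$)
$U = -8$ ($U = \left(-4\right) 2 = -8$)
$\left(U + C\right)^{2} = \left(-8 - \frac{1294}{759}\right)^{2} = \left(- \frac{7366}{759}\right)^{2} = \frac{54257956}{576081}$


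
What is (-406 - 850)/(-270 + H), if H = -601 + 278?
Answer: 1256/593 ≈ 2.1180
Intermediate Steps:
H = -323
(-406 - 850)/(-270 + H) = (-406 - 850)/(-270 - 323) = -1256/(-593) = -1256*(-1/593) = 1256/593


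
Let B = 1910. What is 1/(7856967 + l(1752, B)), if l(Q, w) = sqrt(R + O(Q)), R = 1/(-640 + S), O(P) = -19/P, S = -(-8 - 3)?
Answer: 8658440489736/68029081199319604415 - 2*I*sqrt(3775203906)/68029081199319604415 ≈ 1.2728e-7 - 1.8064e-15*I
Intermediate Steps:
S = 11 (S = -1*(-11) = 11)
R = -1/629 (R = 1/(-640 + 11) = 1/(-629) = -1/629 ≈ -0.0015898)
l(Q, w) = sqrt(-1/629 - 19/Q)
1/(7856967 + l(1752, B)) = 1/(7856967 + sqrt(629)*sqrt((-11951 - 1*1752)/1752)/629) = 1/(7856967 + sqrt(629)*sqrt((-11951 - 1752)/1752)/629) = 1/(7856967 + sqrt(629)*sqrt((1/1752)*(-13703))/629) = 1/(7856967 + sqrt(629)*sqrt(-13703/1752)/629) = 1/(7856967 + sqrt(629)*(I*sqrt(6001914)/876)/629) = 1/(7856967 + I*sqrt(3775203906)/551004)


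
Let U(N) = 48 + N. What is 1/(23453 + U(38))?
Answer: 1/23539 ≈ 4.2483e-5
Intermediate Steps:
1/(23453 + U(38)) = 1/(23453 + (48 + 38)) = 1/(23453 + 86) = 1/23539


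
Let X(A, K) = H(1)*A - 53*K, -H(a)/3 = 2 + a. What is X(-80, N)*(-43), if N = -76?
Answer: -204164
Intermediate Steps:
H(a) = -6 - 3*a (H(a) = -3*(2 + a) = -6 - 3*a)
X(A, K) = -53*K - 9*A (X(A, K) = (-6 - 3*1)*A - 53*K = (-6 - 3)*A - 53*K = -9*A - 53*K = -53*K - 9*A)
X(-80, N)*(-43) = (-53*(-76) - 9*(-80))*(-43) = (4028 + 720)*(-43) = 4748*(-43) = -204164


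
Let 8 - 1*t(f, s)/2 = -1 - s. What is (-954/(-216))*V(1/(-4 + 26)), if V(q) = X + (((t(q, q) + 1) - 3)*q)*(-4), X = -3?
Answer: -12667/484 ≈ -26.171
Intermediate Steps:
t(f, s) = 18 + 2*s (t(f, s) = 16 - 2*(-1 - s) = 16 + (2 + 2*s) = 18 + 2*s)
V(q) = -3 - 4*q*(16 + 2*q) (V(q) = -3 + ((((18 + 2*q) + 1) - 3)*q)*(-4) = -3 + (((19 + 2*q) - 3)*q)*(-4) = -3 + ((16 + 2*q)*q)*(-4) = -3 + (q*(16 + 2*q))*(-4) = -3 - 4*q*(16 + 2*q))
(-954/(-216))*V(1/(-4 + 26)) = (-954/(-216))*(-3 + 8/(-4 + 26) - 8*(9 + 1/(-4 + 26))/(-4 + 26)) = (-954*(-1/216))*(-3 + 8/22 - 8*(9 + 1/22)/22) = 53*(-3 + 8*(1/22) - 8*1/22*(9 + 1/22))/12 = 53*(-3 + 4/11 - 8*1/22*199/22)/12 = 53*(-3 + 4/11 - 398/121)/12 = (53/12)*(-717/121) = -12667/484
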